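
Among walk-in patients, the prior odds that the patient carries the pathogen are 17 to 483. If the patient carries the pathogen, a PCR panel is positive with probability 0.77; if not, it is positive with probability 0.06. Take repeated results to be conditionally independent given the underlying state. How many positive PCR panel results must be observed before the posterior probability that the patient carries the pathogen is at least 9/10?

3

Prior odds = 17/483.
Likelihood ratio of a positive = 0.77/0.06 = 77/6.
Target posterior odds = 0.9/0.1 = 9.
Require (77/6)ⁿ ≥ 9 ÷ (17/483) = 4347/17.
(77/6)² = 5929/36 falls short of 4347/17 but (77/6)³ = 456533/216 reaches it, so n = 3.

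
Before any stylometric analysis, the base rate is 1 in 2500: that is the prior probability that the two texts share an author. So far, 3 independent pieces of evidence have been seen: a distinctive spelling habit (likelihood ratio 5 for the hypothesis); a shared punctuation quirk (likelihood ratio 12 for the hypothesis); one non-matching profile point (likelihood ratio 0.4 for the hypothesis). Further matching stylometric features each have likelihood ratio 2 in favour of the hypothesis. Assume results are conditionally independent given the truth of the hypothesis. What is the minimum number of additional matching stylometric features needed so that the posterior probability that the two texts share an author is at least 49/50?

Prior odds = 0.0004/0.9996 = 1/2499.
Combined Bayes factor of the evidence already in hand = 5 × 12 × 0.4 = 24.
Odds after that evidence = (1/2499) × 24 = 8/833.
Target odds = 0.98/0.02 = 49.
Need 2ⁿ ≥ 49 ÷ (8/833) = 5102.125.
2¹² = 4096 falls short of 5102.125 but 2¹³ = 8192 reaches it, so n = 13.

13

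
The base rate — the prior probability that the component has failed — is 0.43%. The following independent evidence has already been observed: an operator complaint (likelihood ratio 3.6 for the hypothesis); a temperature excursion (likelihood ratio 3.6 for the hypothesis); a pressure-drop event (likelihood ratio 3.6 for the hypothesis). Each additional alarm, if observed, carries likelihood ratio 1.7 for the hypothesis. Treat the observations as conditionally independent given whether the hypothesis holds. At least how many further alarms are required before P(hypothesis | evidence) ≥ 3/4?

Prior odds = 0.0043/0.9957 = 43/9957.
Combined Bayes factor of the evidence already in hand = 3.6 × 3.6 × 3.6 = 46.656.
Odds after that evidence = (43/9957) × 46.656 = 83592/414875.
Target odds = 0.75/0.25 = 3.
Need 1.7ⁿ ≥ 3 ÷ (83592/414875) = 414875/27864.
1.7⁵ = 1419857/100000 falls short of 414875/27864 but 1.7⁶ = 24137569/1000000 reaches it, so n = 6.

6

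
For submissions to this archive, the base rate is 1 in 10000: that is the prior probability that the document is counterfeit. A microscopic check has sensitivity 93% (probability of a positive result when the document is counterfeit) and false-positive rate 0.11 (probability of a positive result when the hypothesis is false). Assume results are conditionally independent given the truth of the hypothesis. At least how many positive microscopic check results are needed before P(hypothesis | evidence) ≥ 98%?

7

Prior odds: 0.0001 ÷ 0.9999 = 1/9999.
Likelihood ratio of a positive result = 0.93/0.11 = 93/11.
Target posterior odds = 0.98/0.02 = 49.
Need (1/9999) × (93/11)ⁿ ≥ 49, i.e. (93/11)ⁿ ≥ 489951.
(93/11)⁶ ≈365209 falls short of 489951 but (93/11)⁷ ≈3.08768e+06 reaches it, so n = 7.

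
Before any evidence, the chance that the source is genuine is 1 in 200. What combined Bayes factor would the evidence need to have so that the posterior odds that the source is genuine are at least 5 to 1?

995

Prior odds = 0.005/0.995 = 1/199.
Target odds = 5.
Required Bayes factor = 5 ÷ (1/199) = 995.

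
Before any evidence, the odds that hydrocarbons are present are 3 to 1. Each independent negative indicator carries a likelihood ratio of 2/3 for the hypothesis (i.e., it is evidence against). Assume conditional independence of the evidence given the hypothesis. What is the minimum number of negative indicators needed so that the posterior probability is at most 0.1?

Prior odds = 3.
Likelihood ratio per negative indicator = 2/3.
Target posterior odds = 0.1/0.9 = 1/9.
Require (2/3)ⁿ ≤ 1/9 ÷ 3 = 1/27.
(2/3)⁸ = 256/6561 is still above 1/27 but (2/3)⁹ = 512/19683 is at or below it, so n = 9.

9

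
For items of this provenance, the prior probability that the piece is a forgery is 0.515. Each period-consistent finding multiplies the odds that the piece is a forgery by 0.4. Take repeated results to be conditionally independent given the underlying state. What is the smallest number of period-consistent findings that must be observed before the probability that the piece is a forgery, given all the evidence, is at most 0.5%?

Prior odds = 0.515/0.485 = 103/97.
Likelihood ratio per period-consistent finding = 0.4.
Target odds: 0.005 ÷ 0.995 = 1/199.
Require 0.4ⁿ ≤ 1/199 ÷ (103/97) = 97/20497.
0.4⁵ = 0.01024 is still above 97/20497 but 0.4⁶ = 64/15625 is at or below it, so n = 6.

6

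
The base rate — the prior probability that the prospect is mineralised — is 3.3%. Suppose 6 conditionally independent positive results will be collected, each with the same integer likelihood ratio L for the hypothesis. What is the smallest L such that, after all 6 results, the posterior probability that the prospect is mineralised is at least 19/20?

Prior odds = 0.033/0.967 = 33/967.
Target odds = 0.95/0.05 = 19.
Need L⁶ ≥ 19 ÷ (33/967) = 18373/33.
2⁶ = 64 < 18373/33 ≤ 729 = 3⁶, so L = 3.

3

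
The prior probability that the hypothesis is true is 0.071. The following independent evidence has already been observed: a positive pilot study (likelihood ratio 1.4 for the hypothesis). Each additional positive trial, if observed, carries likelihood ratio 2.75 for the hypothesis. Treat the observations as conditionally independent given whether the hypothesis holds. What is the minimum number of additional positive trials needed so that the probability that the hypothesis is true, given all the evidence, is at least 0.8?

Prior odds = 0.071/0.929 = 71/929.
Bayes factor of the evidence already in hand = 1.4.
Odds after that evidence = (71/929) × 1.4 = 497/4645.
Target odds = 0.8/0.2 = 4.
Need 2.75ⁿ ≥ 4 ÷ (497/4645) = 18580/497.
2.75³ = 20.796875 falls short of 18580/497 but 2.75⁴ = 57.19140625 reaches it, so n = 4.

4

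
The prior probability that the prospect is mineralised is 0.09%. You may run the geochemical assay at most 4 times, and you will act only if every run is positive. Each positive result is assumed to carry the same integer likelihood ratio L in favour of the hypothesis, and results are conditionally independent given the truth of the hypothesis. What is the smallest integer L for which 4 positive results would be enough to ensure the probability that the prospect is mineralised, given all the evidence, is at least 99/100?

19

Prior odds = 0.0009/0.9991 = 9/9991.
Target odds = 0.99/0.01 = 99.
Need L⁴ ≥ 99 ÷ (9/9991) = 109901.
18⁴ = 104976 < 109901 ≤ 130321 = 19⁴, so L = 19.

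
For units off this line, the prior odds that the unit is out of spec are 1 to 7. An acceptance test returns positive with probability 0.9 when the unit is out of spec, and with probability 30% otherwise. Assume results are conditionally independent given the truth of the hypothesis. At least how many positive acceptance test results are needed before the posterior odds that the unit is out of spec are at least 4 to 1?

4

Prior odds = 1/7.
Likelihood ratio of a positive result = 0.9/0.3 = 3.
Target odds = 4.
Require 3ⁿ ≥ 4 ÷ (1/7) = 28.
3³ = 27 falls short of 28 but 3⁴ = 81 reaches it, so n = 4.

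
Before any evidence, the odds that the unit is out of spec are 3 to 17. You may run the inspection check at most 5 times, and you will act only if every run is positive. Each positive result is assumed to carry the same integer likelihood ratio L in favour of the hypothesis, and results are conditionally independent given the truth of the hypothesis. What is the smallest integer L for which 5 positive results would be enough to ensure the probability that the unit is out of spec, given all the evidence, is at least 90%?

3

Prior odds = 3/17.
Target odds = 0.9/0.1 = 9.
Need L⁵ ≥ 9 ÷ (3/17) = 51.
2⁵ = 32 < 51 ≤ 243 = 3⁵, so L = 3.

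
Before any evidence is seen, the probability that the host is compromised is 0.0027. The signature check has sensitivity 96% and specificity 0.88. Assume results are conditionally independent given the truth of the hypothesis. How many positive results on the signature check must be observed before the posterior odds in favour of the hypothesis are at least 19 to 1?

Prior odds = 0.0027/0.9973 = 27/9973.
False-positive rate = 1 − 0.88 = 0.12; likelihood ratio of a positive = 0.96/0.12 = 8.
Target odds = 19.
Require 8ⁿ ≥ 19 ÷ (27/9973) = 189487/27.
8⁴ = 4096 falls short of 189487/27 but 8⁵ = 32768 reaches it, so n = 5.

5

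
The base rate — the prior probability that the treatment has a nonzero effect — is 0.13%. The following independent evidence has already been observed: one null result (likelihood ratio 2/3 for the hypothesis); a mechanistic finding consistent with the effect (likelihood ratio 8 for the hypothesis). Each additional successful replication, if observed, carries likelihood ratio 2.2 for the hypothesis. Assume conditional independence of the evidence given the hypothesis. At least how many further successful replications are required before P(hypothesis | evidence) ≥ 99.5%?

14

Prior odds = 0.0013/0.9987 = 13/9987.
Combined Bayes factor of the evidence already in hand = (2/3) × 8 = 16/3.
Odds after that evidence = (13/9987) × 16/3 = 208/29961.
Target odds = 0.995/0.005 = 199.
Need 2.2ⁿ ≥ 199 ÷ (208/29961) = 5962239/208.
2.2¹³ ≈28281 falls short of 5962239/208 but 2.2¹⁴ ≈62218.2 reaches it, so n = 14.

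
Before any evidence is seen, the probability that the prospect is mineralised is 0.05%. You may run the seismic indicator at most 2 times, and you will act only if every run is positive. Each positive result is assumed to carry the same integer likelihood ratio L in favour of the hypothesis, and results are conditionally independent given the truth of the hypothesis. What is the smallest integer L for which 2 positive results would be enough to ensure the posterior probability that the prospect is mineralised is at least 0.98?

313

Prior odds = 0.0005/0.9995 = 1/1999.
Target odds = 0.98/0.02 = 49.
Need L² ≥ 49 ÷ (1/1999) = 97951.
312² = 97344 < 97951 ≤ 97969 = 313², so L = 313.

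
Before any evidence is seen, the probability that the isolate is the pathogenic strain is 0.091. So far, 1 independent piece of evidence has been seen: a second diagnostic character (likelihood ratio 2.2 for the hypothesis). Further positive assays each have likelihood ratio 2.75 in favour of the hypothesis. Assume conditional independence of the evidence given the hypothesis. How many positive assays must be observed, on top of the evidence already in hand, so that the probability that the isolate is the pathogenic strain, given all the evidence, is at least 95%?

5

Prior odds = 0.091/0.909 = 91/909.
Bayes factor of the evidence already in hand = 2.2.
Odds after that evidence = (91/909) × 2.2 = 1001/4545.
Target odds = 0.95/0.05 = 19.
Need 2.75ⁿ ≥ 19 ÷ (1001/4545) = 86355/1001.
2.75⁴ = 57.19140625 falls short of 86355/1001 but 2.75⁵ = 161051/1024 reaches it, so n = 5.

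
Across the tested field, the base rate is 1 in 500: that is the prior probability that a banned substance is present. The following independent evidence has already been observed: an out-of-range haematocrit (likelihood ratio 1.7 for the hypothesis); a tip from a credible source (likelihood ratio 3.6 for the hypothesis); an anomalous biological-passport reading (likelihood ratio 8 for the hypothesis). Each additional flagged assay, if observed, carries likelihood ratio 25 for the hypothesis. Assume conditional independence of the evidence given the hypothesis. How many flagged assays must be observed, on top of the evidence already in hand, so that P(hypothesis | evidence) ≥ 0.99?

Prior odds = 0.002/0.998 = 1/499.
Combined Bayes factor of the evidence already in hand = 1.7 × 3.6 × 8 = 48.96.
Odds after that evidence = (1/499) × 48.96 = 1224/12475.
Target odds = 0.99/0.01 = 99.
Need 25ⁿ ≥ 99 ÷ (1224/12475) = 137225/136.
25² = 625 falls short of 137225/136 but 25³ = 15625 reaches it, so n = 3.

3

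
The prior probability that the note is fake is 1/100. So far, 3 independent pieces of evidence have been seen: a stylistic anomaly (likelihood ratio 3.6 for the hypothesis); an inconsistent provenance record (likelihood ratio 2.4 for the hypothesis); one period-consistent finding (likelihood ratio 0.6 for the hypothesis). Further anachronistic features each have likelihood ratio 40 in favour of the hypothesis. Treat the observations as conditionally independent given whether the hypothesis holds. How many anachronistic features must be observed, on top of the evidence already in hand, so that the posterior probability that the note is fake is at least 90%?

2

Prior odds = 0.01/0.99 = 1/99.
Combined Bayes factor of the evidence already in hand = 3.6 × 2.4 × 0.6 = 5.184.
Odds after that evidence = (1/99) × 5.184 = 72/1375.
Target odds = 0.9/0.1 = 9.
Need 40ⁿ ≥ 9 ÷ (72/1375) = 171.875.
40¹ = 40 falls short of 171.875 but 40² = 1600 reaches it, so n = 2.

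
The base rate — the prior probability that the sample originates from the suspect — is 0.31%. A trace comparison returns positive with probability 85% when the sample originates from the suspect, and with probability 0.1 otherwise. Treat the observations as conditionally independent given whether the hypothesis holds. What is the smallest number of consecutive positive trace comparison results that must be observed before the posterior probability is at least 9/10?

4

Prior odds: 0.0031 ÷ 0.9969 = 31/9969.
Likelihood ratio of a positive result = 0.85/0.1 = 8.5.
Target posterior odds = 0.9/0.1 = 9.
Need (31/9969) × 8.5ⁿ ≥ 9, i.e. 8.5ⁿ ≥ 89721/31.
8.5³ = 614.125 falls short of 89721/31 but 8.5⁴ = 5220.0625 reaches it, so n = 4.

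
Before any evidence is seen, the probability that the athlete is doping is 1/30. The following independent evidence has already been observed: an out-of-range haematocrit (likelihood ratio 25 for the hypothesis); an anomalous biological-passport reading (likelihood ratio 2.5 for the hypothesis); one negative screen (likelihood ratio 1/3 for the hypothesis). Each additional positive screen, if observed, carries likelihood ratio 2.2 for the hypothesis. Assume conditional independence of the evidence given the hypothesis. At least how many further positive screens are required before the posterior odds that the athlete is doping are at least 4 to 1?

Prior odds = (1/30)/(29/30) = 1/29.
Combined Bayes factor of the evidence already in hand = 25 × 2.5 × (1/3) = 125/6.
Odds after that evidence = (1/29) × 125/6 = 125/174.
Target odds = 4.
Need 2.2ⁿ ≥ 4 ÷ (125/174) = 5.568.
2.2² = 4.84 falls short of 5.568 but 2.2³ = 10.648 reaches it, so n = 3.

3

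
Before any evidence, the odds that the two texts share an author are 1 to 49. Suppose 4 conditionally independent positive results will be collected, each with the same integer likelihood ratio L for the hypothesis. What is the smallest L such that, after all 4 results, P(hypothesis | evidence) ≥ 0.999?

15

Prior odds = 1/49.
Target odds = 0.999/0.001 = 999.
Need L⁴ ≥ 999 ÷ (1/49) = 48951.
14⁴ = 38416 < 48951 ≤ 50625 = 15⁴, so L = 15.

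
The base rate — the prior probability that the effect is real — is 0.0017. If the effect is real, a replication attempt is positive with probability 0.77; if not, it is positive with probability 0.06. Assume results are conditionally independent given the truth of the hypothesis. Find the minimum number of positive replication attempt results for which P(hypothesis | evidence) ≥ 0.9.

4

Prior odds = 0.0017/0.9983 = 17/9983.
Likelihood ratio of a positive = 0.77/0.06 = 77/6.
Target odds: 0.9 ÷ 0.1 = 9.
Need (17/9983) × (77/6)ⁿ ≥ 9, i.e. (77/6)ⁿ ≥ 89847/17.
(77/6)³ = 456533/216 falls short of 89847/17 but (77/6)⁴ = 35153041/1296 reaches it, so n = 4.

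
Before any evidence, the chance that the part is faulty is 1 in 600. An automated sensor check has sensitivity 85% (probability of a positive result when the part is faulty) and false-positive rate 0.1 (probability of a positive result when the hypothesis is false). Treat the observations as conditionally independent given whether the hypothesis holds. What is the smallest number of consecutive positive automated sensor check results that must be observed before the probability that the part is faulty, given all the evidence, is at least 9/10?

Prior odds: (1/600) ÷ (599/600) = 1/599.
Likelihood ratio of a positive result = 0.85/0.1 = 8.5.
Target odds: 0.9 ÷ 0.1 = 9.
Need (1/599) × 8.5ⁿ ≥ 9, i.e. 8.5ⁿ ≥ 5391.
8.5⁴ = 5220.0625 falls short of 5391 but 8.5⁵ = 44370.53125 reaches it, so n = 5.

5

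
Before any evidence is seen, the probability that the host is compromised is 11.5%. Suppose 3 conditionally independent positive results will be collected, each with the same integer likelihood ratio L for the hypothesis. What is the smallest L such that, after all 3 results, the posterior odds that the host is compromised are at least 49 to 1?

8

Prior odds = 0.115/0.885 = 23/177.
Target odds = 49.
Need L³ ≥ 49 ÷ (23/177) = 8673/23.
7³ = 343 < 8673/23 ≤ 512 = 8³, so L = 8.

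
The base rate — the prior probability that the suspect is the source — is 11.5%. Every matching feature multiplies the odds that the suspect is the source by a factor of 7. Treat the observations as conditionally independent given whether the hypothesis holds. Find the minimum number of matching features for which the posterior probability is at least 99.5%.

4

Prior odds: 0.115 ÷ 0.885 = 23/177.
Likelihood ratio per matching feature = 7.
Target odds: 0.995 ÷ 0.005 = 199.
Require 7ⁿ ≥ 199 ÷ (23/177) = 35223/23.
7³ = 343 falls short of 35223/23 but 7⁴ = 2401 reaches it, so n = 4.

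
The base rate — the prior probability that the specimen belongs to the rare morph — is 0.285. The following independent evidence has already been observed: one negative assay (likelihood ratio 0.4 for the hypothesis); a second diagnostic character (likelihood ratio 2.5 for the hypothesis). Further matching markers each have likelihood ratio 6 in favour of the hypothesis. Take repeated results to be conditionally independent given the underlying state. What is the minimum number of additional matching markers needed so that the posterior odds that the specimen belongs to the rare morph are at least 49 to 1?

3

Prior odds = 0.285/0.715 = 57/143.
Combined Bayes factor of the evidence already in hand = 0.4 × 2.5 = 1.
Odds after that evidence = (57/143) × 1 = 57/143.
Target odds = 49.
Need 6ⁿ ≥ 49 ÷ (57/143) = 7007/57.
6² = 36 falls short of 7007/57 but 6³ = 216 reaches it, so n = 3.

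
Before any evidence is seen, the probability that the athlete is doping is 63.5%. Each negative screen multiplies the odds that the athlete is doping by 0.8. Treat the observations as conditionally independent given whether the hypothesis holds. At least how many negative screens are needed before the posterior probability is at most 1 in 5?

9

Prior odds = 0.635/0.365 = 127/73.
Likelihood ratio per negative screen = 0.8.
Target odds: 0.2 ÷ 0.8 = 0.25.
Require 0.8ⁿ ≤ 0.25 ÷ (127/73) = 73/508.
0.8⁸ = 65536/390625 is still above 73/508 but 0.8⁹ = 262144/1953125 is at or below it, so n = 9.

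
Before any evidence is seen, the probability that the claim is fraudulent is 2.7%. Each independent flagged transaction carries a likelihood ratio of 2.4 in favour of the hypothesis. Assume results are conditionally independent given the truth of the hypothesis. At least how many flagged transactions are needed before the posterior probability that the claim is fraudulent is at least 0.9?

7

Prior odds: 0.027 ÷ 0.973 = 27/973.
Likelihood ratio per flagged transaction = 2.4.
Target odds: 0.9 ÷ 0.1 = 9.
Require 2.4ⁿ ≥ 9 ÷ (27/973) = 973/3.
2.4⁶ = 2985984/15625 falls short of 973/3 but 2.4⁷ = 35831808/78125 reaches it, so n = 7.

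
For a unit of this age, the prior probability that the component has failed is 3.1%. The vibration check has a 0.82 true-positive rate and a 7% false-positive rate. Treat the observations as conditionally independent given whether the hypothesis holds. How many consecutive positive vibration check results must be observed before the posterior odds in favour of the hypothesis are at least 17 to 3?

3

Prior odds: 0.031 ÷ 0.969 = 31/969.
Likelihood ratio of a positive result = 0.82/0.07 = 82/7.
Target odds = 17/3.
Need (31/969) × (82/7)ⁿ ≥ 17/3, i.e. (82/7)ⁿ ≥ 5491/31.
(82/7)² = 6724/49 falls short of 5491/31 but (82/7)³ = 551368/343 reaches it, so n = 3.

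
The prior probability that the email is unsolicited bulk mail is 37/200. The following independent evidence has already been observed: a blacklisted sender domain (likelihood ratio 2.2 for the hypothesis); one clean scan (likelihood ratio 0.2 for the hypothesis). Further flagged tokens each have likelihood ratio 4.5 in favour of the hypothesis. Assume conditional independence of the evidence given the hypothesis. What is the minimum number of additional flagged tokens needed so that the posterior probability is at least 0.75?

3

Prior odds = 0.185/0.815 = 37/163.
Combined Bayes factor of the evidence already in hand = 2.2 × 0.2 = 0.44.
Odds after that evidence = (37/163) × 0.44 = 407/4075.
Target odds = 0.75/0.25 = 3.
Need 4.5ⁿ ≥ 3 ÷ (407/4075) = 12225/407.
4.5² = 20.25 falls short of 12225/407 but 4.5³ = 91.125 reaches it, so n = 3.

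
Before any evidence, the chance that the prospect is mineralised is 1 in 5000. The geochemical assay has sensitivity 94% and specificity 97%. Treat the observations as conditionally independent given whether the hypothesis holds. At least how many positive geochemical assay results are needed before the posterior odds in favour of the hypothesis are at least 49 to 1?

4

Prior odds = 0.0002/0.9998 = 1/4999.
False-positive rate = 1 − 0.97 = 0.03; likelihood ratio of a positive = 0.94/0.03 = 94/3.
Target odds = 49.
Require (94/3)ⁿ ≥ 49 ÷ (1/4999) = 244951.
(94/3)³ = 830584/27 falls short of 244951 but (94/3)⁴ = 78074896/81 reaches it, so n = 4.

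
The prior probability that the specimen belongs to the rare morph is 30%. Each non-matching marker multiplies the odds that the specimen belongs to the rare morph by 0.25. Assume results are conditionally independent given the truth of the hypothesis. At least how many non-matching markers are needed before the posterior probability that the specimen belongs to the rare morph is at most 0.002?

4

Prior odds = 0.3/0.7 = 3/7.
Likelihood ratio per non-matching marker = 0.25.
Target posterior odds = 0.002/0.998 = 1/499.
Require 0.25ⁿ ≤ 1/499 ÷ (3/7) = 7/1497.
0.25³ = 0.015625 is still above 7/1497 but 0.25⁴ = 0.00390625 is at or below it, so n = 4.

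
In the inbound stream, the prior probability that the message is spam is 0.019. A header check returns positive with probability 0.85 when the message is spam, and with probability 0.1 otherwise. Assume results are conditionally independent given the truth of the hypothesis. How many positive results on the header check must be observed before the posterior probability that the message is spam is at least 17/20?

3

Prior odds = 0.019/0.981 = 19/981.
Likelihood ratio of a positive result = 0.85/0.1 = 8.5.
Target odds: 0.85 ÷ 0.15 = 17/3.
Need (19/981) × 8.5ⁿ ≥ 17/3, i.e. 8.5ⁿ ≥ 5559/19.
8.5² = 72.25 falls short of 5559/19 but 8.5³ = 614.125 reaches it, so n = 3.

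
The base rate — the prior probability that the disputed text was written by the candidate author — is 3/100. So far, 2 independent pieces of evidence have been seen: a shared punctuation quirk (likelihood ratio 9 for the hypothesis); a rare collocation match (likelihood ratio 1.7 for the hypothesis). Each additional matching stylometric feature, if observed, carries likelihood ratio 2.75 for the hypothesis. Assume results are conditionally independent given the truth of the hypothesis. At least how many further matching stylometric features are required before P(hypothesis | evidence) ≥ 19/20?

Prior odds = 0.03/0.97 = 3/97.
Combined Bayes factor of the evidence already in hand = 9 × 1.7 = 15.3.
Odds after that evidence = (3/97) × 15.3 = 459/970.
Target odds = 0.95/0.05 = 19.
Need 2.75ⁿ ≥ 19 ÷ (459/970) = 18430/459.
2.75³ = 20.796875 falls short of 18430/459 but 2.75⁴ = 57.19140625 reaches it, so n = 4.

4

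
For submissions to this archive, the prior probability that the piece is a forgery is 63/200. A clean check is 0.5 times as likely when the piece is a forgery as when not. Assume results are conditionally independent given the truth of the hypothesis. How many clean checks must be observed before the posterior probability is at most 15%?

Prior odds = 0.315/0.685 = 63/137.
Likelihood ratio per clean check = 0.5.
Target odds: 0.15 ÷ 0.85 = 3/17.
Need (63/137) × 0.5ⁿ ≤ 3/17, i.e. 0.5ⁿ ≤ 137/357.
0.5¹ = 0.5 is still above 137/357 but 0.5² = 0.25 is at or below it, so n = 2.

2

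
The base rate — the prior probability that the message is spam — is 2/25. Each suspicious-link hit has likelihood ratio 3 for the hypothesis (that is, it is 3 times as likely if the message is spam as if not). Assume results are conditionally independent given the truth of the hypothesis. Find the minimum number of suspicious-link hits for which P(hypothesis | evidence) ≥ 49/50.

Prior odds: 0.08 ÷ 0.92 = 2/23.
Likelihood ratio per suspicious-link hit = 3.
Target posterior odds = 0.98/0.02 = 49.
Require 3ⁿ ≥ 49 ÷ (2/23) = 563.5.
3⁵ = 243 falls short of 563.5 but 3⁶ = 729 reaches it, so n = 6.

6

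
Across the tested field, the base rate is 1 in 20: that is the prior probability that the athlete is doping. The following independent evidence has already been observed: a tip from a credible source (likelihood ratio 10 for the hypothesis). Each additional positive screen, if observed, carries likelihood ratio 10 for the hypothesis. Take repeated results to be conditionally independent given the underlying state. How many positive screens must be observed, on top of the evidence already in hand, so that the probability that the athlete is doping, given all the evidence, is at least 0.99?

Prior odds = 0.05/0.95 = 1/19.
Bayes factor of the evidence already in hand = 10.
Odds after that evidence = (1/19) × 10 = 10/19.
Target odds = 0.99/0.01 = 99.
Need 10ⁿ ≥ 99 ÷ (10/19) = 188.1.
10² = 100 falls short of 188.1 but 10³ = 1000 reaches it, so n = 3.

3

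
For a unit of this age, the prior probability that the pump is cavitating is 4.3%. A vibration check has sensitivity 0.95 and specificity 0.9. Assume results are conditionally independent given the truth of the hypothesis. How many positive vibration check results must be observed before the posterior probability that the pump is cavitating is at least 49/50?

4

Prior odds = 0.043/0.957 = 43/957.
False-positive rate = 1 − 0.9 = 0.1; likelihood ratio of a positive = 0.95/0.1 = 9.5.
Target posterior odds = 0.98/0.02 = 49.
Require 9.5ⁿ ≥ 49 ÷ (43/957) = 46893/43.
9.5³ = 857.375 falls short of 46893/43 but 9.5⁴ = 8145.0625 reaches it, so n = 4.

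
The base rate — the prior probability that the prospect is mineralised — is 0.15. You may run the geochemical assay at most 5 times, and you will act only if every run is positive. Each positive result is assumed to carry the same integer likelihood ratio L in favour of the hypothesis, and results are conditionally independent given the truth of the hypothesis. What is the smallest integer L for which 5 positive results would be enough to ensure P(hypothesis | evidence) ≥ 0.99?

4

Prior odds = 0.15/0.85 = 3/17.
Target odds = 0.99/0.01 = 99.
Need L⁵ ≥ 99 ÷ (3/17) = 561.
3⁵ = 243 < 561 ≤ 1024 = 4⁵, so L = 4.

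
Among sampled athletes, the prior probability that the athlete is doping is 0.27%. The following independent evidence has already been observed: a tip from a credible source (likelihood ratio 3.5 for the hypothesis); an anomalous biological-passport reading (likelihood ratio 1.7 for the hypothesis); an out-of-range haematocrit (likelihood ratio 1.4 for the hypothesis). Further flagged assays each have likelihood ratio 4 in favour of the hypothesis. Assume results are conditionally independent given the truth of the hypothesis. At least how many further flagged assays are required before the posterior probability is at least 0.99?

7

Prior odds = 0.0027/0.9973 = 27/9973.
Combined Bayes factor of the evidence already in hand = 3.5 × 1.7 × 1.4 = 8.33.
Odds after that evidence = (27/9973) × 8.33 = 22491/997300.
Target odds = 0.99/0.01 = 99.
Need 4ⁿ ≥ 99 ÷ (22491/997300) = 10970300/2499.
4⁶ = 4096 falls short of 10970300/2499 but 4⁷ = 16384 reaches it, so n = 7.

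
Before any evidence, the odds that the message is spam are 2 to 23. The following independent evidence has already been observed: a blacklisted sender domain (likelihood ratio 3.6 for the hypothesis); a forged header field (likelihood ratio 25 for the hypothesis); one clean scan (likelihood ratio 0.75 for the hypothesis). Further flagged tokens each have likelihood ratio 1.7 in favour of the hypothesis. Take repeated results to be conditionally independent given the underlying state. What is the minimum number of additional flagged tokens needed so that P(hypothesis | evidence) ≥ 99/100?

Prior odds = 2/23.
Combined Bayes factor of the evidence already in hand = 3.6 × 25 × 0.75 = 67.5.
Odds after that evidence = (2/23) × 67.5 = 135/23.
Target odds = 0.99/0.01 = 99.
Need 1.7ⁿ ≥ 99 ÷ (135/23) = 253/15.
1.7⁵ = 1419857/100000 falls short of 253/15 but 1.7⁶ = 24137569/1000000 reaches it, so n = 6.

6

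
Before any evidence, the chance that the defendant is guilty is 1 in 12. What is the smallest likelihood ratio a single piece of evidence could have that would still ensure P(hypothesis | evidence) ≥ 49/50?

Prior odds = (1/12)/(11/12) = 1/11.
Target odds = 0.98/0.02 = 49.
Required Bayes factor = 49 ÷ (1/11) = 539.

539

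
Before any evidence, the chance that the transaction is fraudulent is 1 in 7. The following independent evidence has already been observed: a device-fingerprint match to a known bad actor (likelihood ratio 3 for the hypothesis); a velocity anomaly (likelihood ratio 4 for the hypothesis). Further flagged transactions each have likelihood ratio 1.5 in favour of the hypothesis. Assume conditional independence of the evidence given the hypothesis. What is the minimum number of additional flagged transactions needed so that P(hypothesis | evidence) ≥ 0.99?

Prior odds = (1/7)/(6/7) = 1/6.
Combined Bayes factor of the evidence already in hand = 3 × 4 = 12.
Odds after that evidence = (1/6) × 12 = 2.
Target odds = 0.99/0.01 = 99.
Need 1.5ⁿ ≥ 99 ÷ 2 = 49.5.
1.5⁹ = 19683/512 falls short of 49.5 but 1.5¹⁰ = 59049/1024 reaches it, so n = 10.

10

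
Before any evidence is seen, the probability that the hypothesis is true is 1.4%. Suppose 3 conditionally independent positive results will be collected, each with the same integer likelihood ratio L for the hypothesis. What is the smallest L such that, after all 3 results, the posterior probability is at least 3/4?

Prior odds = 0.014/0.986 = 7/493.
Target odds = 0.75/0.25 = 3.
Need L³ ≥ 3 ÷ (7/493) = 1479/7.
5³ = 125 < 1479/7 ≤ 216 = 6³, so L = 6.

6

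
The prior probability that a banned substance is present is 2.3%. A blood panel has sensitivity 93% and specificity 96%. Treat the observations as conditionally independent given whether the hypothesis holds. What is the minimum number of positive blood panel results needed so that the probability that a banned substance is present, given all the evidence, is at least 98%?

Prior odds: 0.023 ÷ 0.977 = 23/977.
False-positive rate = 1 − 0.96 = 0.04; likelihood ratio of a positive = 0.93/0.04 = 23.25.
Target posterior odds = 0.98/0.02 = 49.
Need (23/977) × 23.25ⁿ ≥ 49, i.e. 23.25ⁿ ≥ 47873/23.
23.25² = 540.5625 falls short of 47873/23 but 23.25³ = 804357/64 reaches it, so n = 3.

3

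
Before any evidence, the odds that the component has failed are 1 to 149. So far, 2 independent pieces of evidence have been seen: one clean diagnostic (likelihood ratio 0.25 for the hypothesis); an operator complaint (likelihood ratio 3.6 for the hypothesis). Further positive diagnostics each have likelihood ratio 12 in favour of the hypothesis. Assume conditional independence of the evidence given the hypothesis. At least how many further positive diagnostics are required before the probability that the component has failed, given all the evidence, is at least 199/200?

Prior odds = 1/149.
Combined Bayes factor of the evidence already in hand = 0.25 × 3.6 = 0.9.
Odds after that evidence = (1/149) × 0.9 = 9/1490.
Target odds = 0.995/0.005 = 199.
Need 12ⁿ ≥ 199 ÷ (9/1490) = 296510/9.
12⁴ = 20736 falls short of 296510/9 but 12⁵ = 248832 reaches it, so n = 5.

5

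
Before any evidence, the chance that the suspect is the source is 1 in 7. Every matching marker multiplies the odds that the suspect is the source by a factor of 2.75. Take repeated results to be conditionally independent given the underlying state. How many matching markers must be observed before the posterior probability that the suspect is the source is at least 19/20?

Prior odds = (1/7)/(6/7) = 1/6.
Likelihood ratio per matching marker = 2.75.
Target odds: 0.95 ÷ 0.05 = 19.
Need (1/6) × 2.75ⁿ ≥ 19, i.e. 2.75ⁿ ≥ 114.
2.75⁴ = 57.19140625 falls short of 114 but 2.75⁵ = 161051/1024 reaches it, so n = 5.

5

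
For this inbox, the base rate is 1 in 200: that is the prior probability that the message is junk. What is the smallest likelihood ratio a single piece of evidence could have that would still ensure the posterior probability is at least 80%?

796

Prior odds = 0.005/0.995 = 1/199.
Target odds = 0.8/0.2 = 4.
Required Bayes factor = 4 ÷ (1/199) = 796.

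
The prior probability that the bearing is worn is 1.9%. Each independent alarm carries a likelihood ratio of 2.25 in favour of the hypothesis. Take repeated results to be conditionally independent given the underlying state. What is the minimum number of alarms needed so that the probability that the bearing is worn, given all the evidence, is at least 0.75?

7

Prior odds: 0.019 ÷ 0.981 = 19/981.
Likelihood ratio per alarm = 2.25.
Target posterior odds = 0.75/0.25 = 3.
Require 2.25ⁿ ≥ 3 ÷ (19/981) = 2943/19.
2.25⁶ = 531441/4096 falls short of 2943/19 but 2.25⁷ = 4782969/16384 reaches it, so n = 7.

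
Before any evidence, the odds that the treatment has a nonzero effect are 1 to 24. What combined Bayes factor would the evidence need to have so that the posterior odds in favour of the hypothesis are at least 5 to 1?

120

Prior odds = 1/24.
Target odds = 5.
Required Bayes factor = 5 ÷ (1/24) = 120.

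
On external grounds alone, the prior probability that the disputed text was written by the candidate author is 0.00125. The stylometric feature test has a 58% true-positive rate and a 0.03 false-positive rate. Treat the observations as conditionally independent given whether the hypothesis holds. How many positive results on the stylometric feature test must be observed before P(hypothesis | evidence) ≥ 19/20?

Prior odds: 0.00125 ÷ 0.99875 = 1/799.
Likelihood ratio of a positive result = 0.58/0.03 = 58/3.
Target odds: 0.95 ÷ 0.05 = 19.
Require (58/3)ⁿ ≥ 19 ÷ (1/799) = 15181.
(58/3)³ = 195112/27 falls short of 15181 but (58/3)⁴ = 11316496/81 reaches it, so n = 4.

4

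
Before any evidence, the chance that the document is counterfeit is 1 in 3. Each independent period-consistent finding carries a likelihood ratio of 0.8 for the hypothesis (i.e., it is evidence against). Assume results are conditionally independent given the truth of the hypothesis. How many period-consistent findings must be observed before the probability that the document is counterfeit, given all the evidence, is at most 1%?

18

Prior odds: (1/3) ÷ (2/3) = 0.5.
Likelihood ratio per period-consistent finding = 0.8.
Target odds: 0.01 ÷ 0.99 = 1/99.
Require 0.8ⁿ ≤ 1/99 ÷ 0.5 = 2/99.
0.8¹⁷ ≈0.022518 is still above 2/99 but 0.8¹⁸ ≈0.0180144 is at or below it, so n = 18.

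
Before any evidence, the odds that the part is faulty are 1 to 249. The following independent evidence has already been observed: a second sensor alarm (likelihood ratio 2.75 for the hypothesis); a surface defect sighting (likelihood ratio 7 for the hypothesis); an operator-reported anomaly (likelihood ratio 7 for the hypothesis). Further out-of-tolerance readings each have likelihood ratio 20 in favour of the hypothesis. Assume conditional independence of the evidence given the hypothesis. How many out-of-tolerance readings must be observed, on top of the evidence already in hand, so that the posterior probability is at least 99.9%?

3

Prior odds = 1/249.
Combined Bayes factor of the evidence already in hand = 2.75 × 7 × 7 = 134.75.
Odds after that evidence = (1/249) × 134.75 = 539/996.
Target odds = 0.999/0.001 = 999.
Need 20ⁿ ≥ 999 ÷ (539/996) = 995004/539.
20² = 400 falls short of 995004/539 but 20³ = 8000 reaches it, so n = 3.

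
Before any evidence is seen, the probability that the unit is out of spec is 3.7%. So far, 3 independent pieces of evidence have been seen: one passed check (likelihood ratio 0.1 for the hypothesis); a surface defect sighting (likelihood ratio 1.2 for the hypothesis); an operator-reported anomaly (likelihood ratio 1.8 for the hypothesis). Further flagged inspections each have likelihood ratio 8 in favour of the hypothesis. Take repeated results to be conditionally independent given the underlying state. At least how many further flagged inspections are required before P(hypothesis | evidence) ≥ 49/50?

5

Prior odds = 0.037/0.963 = 37/963.
Combined Bayes factor of the evidence already in hand = 0.1 × 1.2 × 1.8 = 0.216.
Odds after that evidence = (37/963) × 0.216 = 111/13375.
Target odds = 0.98/0.02 = 49.
Need 8ⁿ ≥ 49 ÷ (111/13375) = 655375/111.
8⁴ = 4096 falls short of 655375/111 but 8⁵ = 32768 reaches it, so n = 5.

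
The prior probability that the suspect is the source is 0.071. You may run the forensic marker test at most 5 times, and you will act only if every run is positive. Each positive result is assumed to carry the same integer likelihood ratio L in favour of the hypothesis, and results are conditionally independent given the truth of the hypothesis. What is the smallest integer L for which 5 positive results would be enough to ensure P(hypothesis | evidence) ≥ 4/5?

3

Prior odds = 0.071/0.929 = 71/929.
Target odds = 0.8/0.2 = 4.
Need L⁵ ≥ 4 ÷ (71/929) = 3716/71.
2⁵ = 32 < 3716/71 ≤ 243 = 3⁵, so L = 3.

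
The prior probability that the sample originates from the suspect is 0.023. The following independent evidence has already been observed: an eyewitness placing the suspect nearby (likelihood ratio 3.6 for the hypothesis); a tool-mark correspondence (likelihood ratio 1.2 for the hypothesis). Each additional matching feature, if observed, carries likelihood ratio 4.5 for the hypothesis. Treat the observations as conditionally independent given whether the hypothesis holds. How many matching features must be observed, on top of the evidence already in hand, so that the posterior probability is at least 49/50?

5

Prior odds = 0.023/0.977 = 23/977.
Combined Bayes factor of the evidence already in hand = 3.6 × 1.2 = 4.32.
Odds after that evidence = (23/977) × 4.32 = 2484/24425.
Target odds = 0.98/0.02 = 49.
Need 4.5ⁿ ≥ 49 ÷ (2484/24425) = 1196825/2484.
4.5⁴ = 410.0625 falls short of 1196825/2484 but 4.5⁵ = 1845.28125 reaches it, so n = 5.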